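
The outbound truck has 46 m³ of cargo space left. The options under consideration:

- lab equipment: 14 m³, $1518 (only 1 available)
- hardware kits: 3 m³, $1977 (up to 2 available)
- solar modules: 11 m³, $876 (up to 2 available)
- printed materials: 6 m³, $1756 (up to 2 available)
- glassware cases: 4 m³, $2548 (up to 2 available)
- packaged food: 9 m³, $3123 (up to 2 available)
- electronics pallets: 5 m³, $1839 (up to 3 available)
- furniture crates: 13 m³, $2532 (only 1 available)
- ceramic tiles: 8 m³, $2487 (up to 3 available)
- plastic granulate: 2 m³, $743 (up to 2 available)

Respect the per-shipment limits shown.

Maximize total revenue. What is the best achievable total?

Density check — hardware kits 659.00, glassware cases 637.00, plastic granulate 371.50 are the best per m³.
The ratio heuristic lands on 2×hardware kits + 2×glassware cases + packaged food + 3×electronics pallets + 2×plastic granulate (19176) but leaves 4 m³ idle.
Replace electronics pallets with packaged food: the trade gains 1284 net, giving 20460 at 46 m³.
No other feasible combination exceeds 20460.

20460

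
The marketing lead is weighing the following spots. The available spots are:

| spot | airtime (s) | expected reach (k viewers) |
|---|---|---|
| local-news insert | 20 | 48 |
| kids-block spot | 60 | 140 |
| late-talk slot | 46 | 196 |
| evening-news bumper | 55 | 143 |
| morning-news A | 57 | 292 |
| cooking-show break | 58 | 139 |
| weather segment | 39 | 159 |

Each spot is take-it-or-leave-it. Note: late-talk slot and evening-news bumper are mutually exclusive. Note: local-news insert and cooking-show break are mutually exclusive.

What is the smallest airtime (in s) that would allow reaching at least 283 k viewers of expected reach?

57

Look for the lowest-airtime combination reaching 283.
morning-news A reaches 292 using 57 s.
Any bundle with less than 57 s falls short of 283.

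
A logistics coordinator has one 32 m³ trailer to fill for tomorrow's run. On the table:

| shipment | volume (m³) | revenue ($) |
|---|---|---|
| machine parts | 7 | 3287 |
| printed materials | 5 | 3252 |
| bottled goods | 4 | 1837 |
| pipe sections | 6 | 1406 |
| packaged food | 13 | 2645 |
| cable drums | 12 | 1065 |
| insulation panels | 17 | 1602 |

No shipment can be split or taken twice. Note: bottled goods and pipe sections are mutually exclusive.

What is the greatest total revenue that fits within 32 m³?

Best packing: machine parts + printed materials + bottled goods + packaged food — 29 m³, 11021 total.

11021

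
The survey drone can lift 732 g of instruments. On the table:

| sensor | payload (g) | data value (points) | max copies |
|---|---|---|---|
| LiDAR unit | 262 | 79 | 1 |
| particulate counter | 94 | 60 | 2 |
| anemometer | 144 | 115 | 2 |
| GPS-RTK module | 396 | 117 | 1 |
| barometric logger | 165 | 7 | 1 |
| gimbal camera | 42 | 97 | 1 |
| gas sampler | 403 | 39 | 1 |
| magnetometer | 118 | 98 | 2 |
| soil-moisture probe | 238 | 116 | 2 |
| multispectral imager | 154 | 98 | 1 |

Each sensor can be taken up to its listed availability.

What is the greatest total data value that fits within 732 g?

621

A density-first pass picks particulate counter + 2×anemometer + gimbal camera + 2×magnetometer — 583 at 660 g.
Replace particulate counter with multispectral imager: the trade gains 38 net, giving 621 at 720 g.
The spare 12 g is too small for any remaining sensor, and no exchange beats 621.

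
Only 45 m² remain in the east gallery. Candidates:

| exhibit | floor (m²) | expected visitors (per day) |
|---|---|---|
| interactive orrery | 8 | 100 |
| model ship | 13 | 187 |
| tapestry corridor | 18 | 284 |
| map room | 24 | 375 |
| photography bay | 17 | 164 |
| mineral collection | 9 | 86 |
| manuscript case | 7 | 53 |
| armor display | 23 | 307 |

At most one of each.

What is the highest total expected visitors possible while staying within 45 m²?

662

Greedy by ratio would take tapestry corridor + map room: 42 m² used, total 659.
Dropping tapestry corridor frees 18 m²; slotting in interactive orrery + model ship (21 m²) lifts the total to 662 at 45 m².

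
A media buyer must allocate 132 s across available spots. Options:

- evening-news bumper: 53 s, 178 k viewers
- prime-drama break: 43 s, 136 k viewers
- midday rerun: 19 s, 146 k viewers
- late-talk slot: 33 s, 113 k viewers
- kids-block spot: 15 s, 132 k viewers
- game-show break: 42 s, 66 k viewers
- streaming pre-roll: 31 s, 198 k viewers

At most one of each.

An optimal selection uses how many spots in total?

4

Best achievable expected reach is 654.
One optimal bundle: evening-news bumper + midday rerun + kids-block spot + streaming pre-roll (118 s).
Any selection reaching 654 contains exactly 4 spots.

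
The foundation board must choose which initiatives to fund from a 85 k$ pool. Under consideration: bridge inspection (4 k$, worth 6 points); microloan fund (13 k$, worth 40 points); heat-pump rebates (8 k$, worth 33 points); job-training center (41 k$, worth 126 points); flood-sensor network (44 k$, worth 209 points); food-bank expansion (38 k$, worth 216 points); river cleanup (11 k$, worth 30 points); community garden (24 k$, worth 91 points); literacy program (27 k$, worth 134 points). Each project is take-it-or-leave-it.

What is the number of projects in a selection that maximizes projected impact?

2

Optimal total is 425.
One optimal bundle: flood-sensor network + food-bank expansion (82 k$).
Every optimal selection uses 2 projects.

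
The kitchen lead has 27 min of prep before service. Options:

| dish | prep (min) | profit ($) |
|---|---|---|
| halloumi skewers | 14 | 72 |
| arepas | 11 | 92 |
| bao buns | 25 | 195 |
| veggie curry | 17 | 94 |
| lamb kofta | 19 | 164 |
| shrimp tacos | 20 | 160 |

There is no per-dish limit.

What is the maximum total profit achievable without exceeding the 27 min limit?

By profit per min: lamb kofta 8.63, arepas 8.36, shrimp tacos 8.00, bao buns 7.80 lead.
The ratio heuristic lands on lamb kofta (164) but leaves 8 min idle.
The 19 min tied up in lamb kofta is better spent on bao buns — total rises to 195 (25 min).
Every other selection either busts 27 min or fails to beat 195.

195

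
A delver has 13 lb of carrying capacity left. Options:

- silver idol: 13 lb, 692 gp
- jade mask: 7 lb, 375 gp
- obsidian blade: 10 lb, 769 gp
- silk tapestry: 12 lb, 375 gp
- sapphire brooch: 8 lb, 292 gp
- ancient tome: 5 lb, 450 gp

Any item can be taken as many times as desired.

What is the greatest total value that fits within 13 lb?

900

Best packing: 2×ancient tome — 10 lb, 900 total.
That's the maximum — no swap from here does better than 900.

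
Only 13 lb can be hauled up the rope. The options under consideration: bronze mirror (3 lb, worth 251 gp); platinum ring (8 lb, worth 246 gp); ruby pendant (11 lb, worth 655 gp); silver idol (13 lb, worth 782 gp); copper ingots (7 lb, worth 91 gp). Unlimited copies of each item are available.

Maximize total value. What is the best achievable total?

Ranking by ratio (value/lb): bronze mirror 83.67, silver idol 60.15, ruby pendant 59.55.
4×bronze mirror uses 12 of the 13 lb and totals 1004.
That's the maximum — no swap from here does better than 1004.

1004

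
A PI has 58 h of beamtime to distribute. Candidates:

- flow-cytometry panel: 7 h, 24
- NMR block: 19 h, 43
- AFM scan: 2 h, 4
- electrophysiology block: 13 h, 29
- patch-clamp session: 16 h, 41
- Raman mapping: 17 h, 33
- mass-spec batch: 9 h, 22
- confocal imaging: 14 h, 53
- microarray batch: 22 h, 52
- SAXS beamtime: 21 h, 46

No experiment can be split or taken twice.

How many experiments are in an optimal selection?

5

The maximum expected citations within 58 h is 165.
flow-cytometry panel + NMR block + AFM scan + patch-clamp session + confocal imaging hits 165 at 58 h.
Every optimal selection uses 5 experiments.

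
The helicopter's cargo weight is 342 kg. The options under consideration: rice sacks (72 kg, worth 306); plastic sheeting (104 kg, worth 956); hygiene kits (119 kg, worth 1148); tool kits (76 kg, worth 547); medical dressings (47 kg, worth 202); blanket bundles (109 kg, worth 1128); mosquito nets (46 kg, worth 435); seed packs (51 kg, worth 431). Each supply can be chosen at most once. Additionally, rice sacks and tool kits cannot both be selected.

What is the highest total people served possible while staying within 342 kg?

3232

Greedy by ratio would take hygiene kits + blanket bundles + mosquito nets + seed packs: 325 kg used, total 3142.
The 97 kg tied up in mosquito nets and seed packs is better spent on plastic sheeting — total rises to 3232 (332 kg).
Next best is hygiene kits + blanket bundles + mosquito nets + seed packs at 3142 (325 kg) — short by 90.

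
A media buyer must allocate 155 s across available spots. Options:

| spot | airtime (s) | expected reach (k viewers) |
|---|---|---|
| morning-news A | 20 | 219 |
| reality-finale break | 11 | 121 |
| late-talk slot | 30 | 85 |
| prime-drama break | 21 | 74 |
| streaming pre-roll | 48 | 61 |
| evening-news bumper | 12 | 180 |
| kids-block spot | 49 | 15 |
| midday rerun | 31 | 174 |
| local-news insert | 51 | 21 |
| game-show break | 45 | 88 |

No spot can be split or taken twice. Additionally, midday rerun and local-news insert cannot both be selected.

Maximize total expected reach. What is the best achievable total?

Taking the top-ratio spots first gives morning-news A + reality-finale break + late-talk slot + prime-drama break + evening-news bumper + midday rerun for 853 (125 s).
The 21 s tied up in prime-drama break is better spent on game-show break — total rises to 867 (149 s).
Every other selection either busts 155 s or breaks a pairing rule or fails to beat 867.

867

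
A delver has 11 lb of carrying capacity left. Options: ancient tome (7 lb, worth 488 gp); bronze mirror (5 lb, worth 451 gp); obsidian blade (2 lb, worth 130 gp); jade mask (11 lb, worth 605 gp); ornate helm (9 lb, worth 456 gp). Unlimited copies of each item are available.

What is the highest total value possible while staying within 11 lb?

902

Taking 2×bronze mirror: 10 lb used, 902 in value.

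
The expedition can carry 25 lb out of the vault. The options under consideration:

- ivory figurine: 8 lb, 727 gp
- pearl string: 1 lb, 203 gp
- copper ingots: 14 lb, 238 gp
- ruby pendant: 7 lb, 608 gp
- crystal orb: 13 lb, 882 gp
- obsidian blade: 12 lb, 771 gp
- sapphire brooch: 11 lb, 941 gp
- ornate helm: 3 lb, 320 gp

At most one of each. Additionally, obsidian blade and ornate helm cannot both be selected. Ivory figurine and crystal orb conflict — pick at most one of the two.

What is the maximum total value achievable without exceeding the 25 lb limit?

Density check — pearl string 203.00, ornate helm 106.67, ivory figurine 90.88, ruby pendant 86.86 are the best per lb.
The ratio heuristic lands on ivory figurine + pearl string + ruby pendant + ornate helm (1858) but leaves 6 lb idle.
The 7 lb tied up in ruby pendant is better spent on sapphire brooch — total rises to 2191 (23 lb).

2191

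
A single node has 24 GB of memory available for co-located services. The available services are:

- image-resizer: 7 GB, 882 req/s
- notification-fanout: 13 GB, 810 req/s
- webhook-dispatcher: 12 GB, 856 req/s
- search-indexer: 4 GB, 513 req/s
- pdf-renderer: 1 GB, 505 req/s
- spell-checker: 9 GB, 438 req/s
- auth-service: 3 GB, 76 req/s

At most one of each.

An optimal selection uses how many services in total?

The maximum throughput within 24 GB is 2756.
One optimal bundle: image-resizer + webhook-dispatcher + search-indexer + pdf-renderer (24 GB).
All optima have 4 services.

4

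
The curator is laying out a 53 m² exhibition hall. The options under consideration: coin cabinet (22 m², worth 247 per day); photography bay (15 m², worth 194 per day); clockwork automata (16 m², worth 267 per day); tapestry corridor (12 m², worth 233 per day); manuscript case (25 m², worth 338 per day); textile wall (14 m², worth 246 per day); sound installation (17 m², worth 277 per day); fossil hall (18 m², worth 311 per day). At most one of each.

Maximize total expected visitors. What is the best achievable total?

A density-first pass picks tapestry corridor + textile wall + fossil hall — 790 at 44 m².
The 26 m² tied up in tapestry corridor and textile wall is better spent on clockwork automata + sound installation — total rises to 855 (51 m²).

855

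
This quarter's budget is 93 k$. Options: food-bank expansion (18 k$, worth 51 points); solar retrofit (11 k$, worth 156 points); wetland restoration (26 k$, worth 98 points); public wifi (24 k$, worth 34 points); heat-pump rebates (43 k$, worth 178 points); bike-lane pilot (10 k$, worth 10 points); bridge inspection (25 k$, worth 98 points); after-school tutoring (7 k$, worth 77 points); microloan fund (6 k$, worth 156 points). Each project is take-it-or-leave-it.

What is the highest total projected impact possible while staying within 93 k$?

Density check — microloan fund 26.00, solar retrofit 14.18, after-school tutoring 11.00, heat-pump rebates 4.14 are the best per k$.
Solar retrofit + wetland restoration + heat-pump rebates + after-school tutoring + microloan fund uses 93 of the 93 k$ and totals 665.
That's the maximum — no swap from here does better than 665.

665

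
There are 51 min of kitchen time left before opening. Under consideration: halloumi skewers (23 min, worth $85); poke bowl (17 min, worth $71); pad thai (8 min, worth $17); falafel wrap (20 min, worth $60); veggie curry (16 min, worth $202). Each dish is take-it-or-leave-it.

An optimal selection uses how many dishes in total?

3

The maximum profit within 51 min is 304.
halloumi skewers + pad thai + veggie curry hits 304 at 47 min.
All optima have 3 dishes.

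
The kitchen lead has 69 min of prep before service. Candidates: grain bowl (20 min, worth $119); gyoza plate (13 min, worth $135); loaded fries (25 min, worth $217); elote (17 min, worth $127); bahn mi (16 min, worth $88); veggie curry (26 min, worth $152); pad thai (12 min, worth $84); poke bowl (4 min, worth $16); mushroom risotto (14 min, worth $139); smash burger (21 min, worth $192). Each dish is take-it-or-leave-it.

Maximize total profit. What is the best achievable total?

618

Greedy by ratio would take gyoza plate + elote + poke bowl + mushroom risotto + smash burger: 69 min used, total 609.
The 25 min tied up in poke bowl and smash burger is better spent on loaded fries — total rises to 618 (69 min).
Every other selection either busts 69 min or fails to beat 618.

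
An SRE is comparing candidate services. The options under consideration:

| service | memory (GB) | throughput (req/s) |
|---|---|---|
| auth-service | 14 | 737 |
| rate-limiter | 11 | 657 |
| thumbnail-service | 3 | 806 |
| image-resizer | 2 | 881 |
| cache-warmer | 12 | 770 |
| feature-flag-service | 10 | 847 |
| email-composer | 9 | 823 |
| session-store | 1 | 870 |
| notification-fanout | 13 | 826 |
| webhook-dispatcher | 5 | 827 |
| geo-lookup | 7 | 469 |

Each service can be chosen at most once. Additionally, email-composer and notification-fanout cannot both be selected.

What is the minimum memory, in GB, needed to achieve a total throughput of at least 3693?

Need the lightest bundle worth ≥ 3693.
thumbnail-service + image-resizer + session-store + webhook-dispatcher + geo-lookup: 3853 throughput at 18 GB.
No combination under 18 GB hits 3693.

18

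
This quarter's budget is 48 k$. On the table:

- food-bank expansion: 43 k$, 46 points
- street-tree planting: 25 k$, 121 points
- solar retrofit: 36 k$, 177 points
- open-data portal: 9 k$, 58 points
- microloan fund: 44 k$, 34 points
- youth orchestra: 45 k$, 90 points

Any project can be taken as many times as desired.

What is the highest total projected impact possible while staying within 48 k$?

Best packing: 5×open-data portal — 45 k$, 290 total.

290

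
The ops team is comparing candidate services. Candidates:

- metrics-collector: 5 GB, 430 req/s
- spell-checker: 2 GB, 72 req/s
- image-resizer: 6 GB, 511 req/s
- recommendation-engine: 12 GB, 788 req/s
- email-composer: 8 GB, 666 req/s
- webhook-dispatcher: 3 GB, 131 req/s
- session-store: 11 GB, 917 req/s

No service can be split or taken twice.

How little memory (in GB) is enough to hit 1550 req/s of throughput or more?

Look for the lowest-memory combination reaching 1550.
Taking metrics-collector + image-resizer + email-composer gives 1607 (≥ 1550) for 19 GB.
Any bundle with less than 19 GB falls short of 1550.

19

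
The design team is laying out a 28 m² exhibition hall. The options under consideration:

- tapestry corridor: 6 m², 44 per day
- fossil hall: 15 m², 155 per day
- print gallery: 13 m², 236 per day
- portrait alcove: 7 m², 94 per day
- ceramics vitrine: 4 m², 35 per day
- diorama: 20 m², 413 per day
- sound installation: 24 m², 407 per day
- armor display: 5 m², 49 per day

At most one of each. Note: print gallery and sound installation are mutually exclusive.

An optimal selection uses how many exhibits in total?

2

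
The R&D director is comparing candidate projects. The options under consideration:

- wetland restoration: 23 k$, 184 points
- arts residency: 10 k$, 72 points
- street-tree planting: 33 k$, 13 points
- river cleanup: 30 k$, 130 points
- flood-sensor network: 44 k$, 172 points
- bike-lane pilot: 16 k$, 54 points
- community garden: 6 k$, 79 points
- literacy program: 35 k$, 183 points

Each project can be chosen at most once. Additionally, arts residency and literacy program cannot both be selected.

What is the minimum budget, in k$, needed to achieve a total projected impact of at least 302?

Minimise k$ subject to total projected impact ≥ 302.
wetland restoration + arts residency + community garden: 335 projected impact at 39 k$.
Any bundle with less than 39 k$ falls short of 302.

39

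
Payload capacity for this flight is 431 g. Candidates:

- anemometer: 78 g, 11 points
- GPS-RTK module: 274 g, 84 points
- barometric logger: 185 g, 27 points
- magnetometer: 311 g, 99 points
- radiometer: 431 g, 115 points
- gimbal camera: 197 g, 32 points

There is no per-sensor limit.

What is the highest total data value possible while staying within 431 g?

115

Ranking by ratio (data value/g): magnetometer 0.32, GPS-RTK module 0.31, radiometer 0.27, gimbal camera 0.16.
Greedy by ratio would take anemometer + magnetometer: 389 g used, total 110.
Replace anemometer and magnetometer with radiometer: the trade gains 5 net, giving 115 at 431 g.
That's the maximum — no swap from here does better than 115.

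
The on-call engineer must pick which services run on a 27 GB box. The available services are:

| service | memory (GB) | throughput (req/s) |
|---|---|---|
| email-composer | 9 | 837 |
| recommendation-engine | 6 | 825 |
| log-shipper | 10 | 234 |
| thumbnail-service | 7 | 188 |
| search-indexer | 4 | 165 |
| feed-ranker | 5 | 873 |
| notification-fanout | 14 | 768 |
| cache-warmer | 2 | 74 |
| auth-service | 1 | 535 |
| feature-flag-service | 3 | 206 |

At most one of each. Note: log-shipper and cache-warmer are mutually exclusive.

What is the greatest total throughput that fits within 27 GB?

3350

The ratio ordering already packs tightly: email-composer + recommendation-engine + feed-ranker + cache-warmer + auth-service + feature-flag-service, 26 GB, 3350.
Runner-up email-composer + recommendation-engine + search-indexer + feed-ranker + cache-warmer + auth-service tops out at 3309.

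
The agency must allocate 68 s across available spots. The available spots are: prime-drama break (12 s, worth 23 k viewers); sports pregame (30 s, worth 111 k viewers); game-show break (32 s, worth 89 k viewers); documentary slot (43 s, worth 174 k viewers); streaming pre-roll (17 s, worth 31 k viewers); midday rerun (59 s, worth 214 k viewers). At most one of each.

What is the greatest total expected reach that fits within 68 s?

214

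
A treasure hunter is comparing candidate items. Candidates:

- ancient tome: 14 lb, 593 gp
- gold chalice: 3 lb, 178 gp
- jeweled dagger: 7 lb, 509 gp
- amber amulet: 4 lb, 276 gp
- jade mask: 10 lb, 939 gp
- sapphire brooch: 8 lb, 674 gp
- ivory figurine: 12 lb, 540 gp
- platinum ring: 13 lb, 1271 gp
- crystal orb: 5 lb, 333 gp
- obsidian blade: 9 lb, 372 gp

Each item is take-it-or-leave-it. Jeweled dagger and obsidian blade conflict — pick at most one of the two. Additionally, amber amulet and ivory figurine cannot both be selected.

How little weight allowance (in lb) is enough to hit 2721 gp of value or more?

Minimise lb subject to total value ≥ 2721.
jade mask + sapphire brooch + platinum ring reaches 2884 using 31 lb.
Any bundle with less than 31 lb falls short of 2721.

31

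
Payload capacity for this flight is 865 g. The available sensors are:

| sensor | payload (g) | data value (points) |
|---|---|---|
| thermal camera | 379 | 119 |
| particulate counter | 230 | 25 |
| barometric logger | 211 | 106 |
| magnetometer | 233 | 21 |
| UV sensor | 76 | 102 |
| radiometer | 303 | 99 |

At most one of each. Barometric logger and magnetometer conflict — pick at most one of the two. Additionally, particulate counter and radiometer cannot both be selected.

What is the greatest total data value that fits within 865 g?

327

Taking thermal camera + barometric logger + UV sensor: 666 g used, 327 in data value.
The spare 199 g is too small for any remaining sensor, and no feasible exchange beats 327.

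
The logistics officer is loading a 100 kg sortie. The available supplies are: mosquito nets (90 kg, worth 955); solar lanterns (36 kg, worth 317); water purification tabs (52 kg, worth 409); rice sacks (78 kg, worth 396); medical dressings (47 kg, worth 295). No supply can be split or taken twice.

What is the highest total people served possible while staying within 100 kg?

955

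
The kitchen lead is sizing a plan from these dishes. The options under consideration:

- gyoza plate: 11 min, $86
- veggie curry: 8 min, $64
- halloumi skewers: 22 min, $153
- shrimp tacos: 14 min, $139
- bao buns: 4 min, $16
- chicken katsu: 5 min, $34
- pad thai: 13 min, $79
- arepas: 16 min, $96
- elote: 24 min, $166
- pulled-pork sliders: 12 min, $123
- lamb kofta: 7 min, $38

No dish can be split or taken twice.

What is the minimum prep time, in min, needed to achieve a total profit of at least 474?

56

Minimise min subject to total profit ≥ 474.
veggie curry + halloumi skewers + shrimp tacos + pulled-pork sliders reaches 479 using 56 min.
Any bundle with less than 56 min falls short of 474.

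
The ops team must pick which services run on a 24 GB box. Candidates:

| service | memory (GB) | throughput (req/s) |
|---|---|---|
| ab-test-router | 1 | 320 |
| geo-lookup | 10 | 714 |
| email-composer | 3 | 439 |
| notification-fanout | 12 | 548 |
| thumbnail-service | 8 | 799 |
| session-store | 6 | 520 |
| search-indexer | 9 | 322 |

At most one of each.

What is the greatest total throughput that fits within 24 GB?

2272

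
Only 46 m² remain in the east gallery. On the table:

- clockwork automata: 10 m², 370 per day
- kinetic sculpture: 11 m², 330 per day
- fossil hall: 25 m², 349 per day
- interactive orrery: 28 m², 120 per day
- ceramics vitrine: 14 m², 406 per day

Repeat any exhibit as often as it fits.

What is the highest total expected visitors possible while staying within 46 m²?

Ranking by ratio (expected visitors/m²): clockwork automata 37.00, kinetic sculpture 30.00, ceramics vitrine 29.00.
Greedy by ratio would take 4×clockwork automata: 40 m² used, total 1480.
Dropping clockwork automata frees 10 m²; slotting in ceramics vitrine (14 m²) lifts the total to 1516 at 44 m².
The spare 2 m² is too small for any remaining exhibit, and no exchange beats 1516.

1516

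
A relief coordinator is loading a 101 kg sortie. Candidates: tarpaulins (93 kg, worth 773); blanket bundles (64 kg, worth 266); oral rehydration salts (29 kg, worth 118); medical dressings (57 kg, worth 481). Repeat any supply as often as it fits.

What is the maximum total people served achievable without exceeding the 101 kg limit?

A density-first pass picks oral rehydration salts + medical dressings — 599 at 86 kg.
Dropping oral rehydration salts and medical dressings frees 86 kg; slotting in tarpaulins (93 kg) lifts the total to 773 at 93 kg.
No other feasible combination exceeds 773.

773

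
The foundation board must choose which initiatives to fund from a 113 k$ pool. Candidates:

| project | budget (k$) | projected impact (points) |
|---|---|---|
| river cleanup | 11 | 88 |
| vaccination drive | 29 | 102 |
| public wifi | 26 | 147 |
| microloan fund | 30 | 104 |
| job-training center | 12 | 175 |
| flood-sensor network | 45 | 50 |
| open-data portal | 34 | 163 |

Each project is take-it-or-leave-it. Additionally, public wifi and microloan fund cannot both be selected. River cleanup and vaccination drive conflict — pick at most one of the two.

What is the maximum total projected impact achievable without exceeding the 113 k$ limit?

Best packing: vaccination drive + public wifi + job-training center + open-data portal — 101 k$, 587 total.

587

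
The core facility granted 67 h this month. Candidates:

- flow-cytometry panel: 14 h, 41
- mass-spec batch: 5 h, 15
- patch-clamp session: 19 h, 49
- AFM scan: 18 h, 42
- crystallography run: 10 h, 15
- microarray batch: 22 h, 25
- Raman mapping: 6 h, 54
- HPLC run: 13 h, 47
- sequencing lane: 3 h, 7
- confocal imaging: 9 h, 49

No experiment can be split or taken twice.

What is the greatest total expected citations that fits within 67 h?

255

Ranking by ratio (expected citations/h): Raman mapping 9.00, confocal imaging 5.44, HPLC run 3.62.
Best packing: flow-cytometry panel + mass-spec batch + patch-clamp session + Raman mapping + HPLC run + confocal imaging — 66 h, 255 total.
Next best is flow-cytometry panel + mass-spec batch + AFM scan + Raman mapping + HPLC run + confocal imaging at 248 (65 h) — short by 7.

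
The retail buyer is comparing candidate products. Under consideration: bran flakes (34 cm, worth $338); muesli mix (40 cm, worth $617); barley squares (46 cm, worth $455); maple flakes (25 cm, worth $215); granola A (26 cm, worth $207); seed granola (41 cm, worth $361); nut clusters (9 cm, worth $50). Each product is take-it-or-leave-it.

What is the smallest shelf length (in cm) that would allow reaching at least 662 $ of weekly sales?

Look for the lowest-shelf combination reaching 662.
muesli mix + nut clusters reaches 667 using 49 cm.
Any bundle with less than 49 cm falls short of 662.

49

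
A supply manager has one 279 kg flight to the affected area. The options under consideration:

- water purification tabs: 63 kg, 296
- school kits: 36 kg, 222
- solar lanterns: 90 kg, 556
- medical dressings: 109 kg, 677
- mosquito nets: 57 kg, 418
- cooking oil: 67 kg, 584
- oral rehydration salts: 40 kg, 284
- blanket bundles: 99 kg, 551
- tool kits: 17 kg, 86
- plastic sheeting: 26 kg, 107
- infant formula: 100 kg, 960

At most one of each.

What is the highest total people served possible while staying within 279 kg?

The ratio heuristic lands on mosquito nets + cooking oil + oral rehydration salts + infant formula (2246) but leaves 15 kg idle.
Dropping oral rehydration salts frees 40 kg; slotting in school kits + tool kits (53 kg) lifts the total to 2270 at 277 kg.

2270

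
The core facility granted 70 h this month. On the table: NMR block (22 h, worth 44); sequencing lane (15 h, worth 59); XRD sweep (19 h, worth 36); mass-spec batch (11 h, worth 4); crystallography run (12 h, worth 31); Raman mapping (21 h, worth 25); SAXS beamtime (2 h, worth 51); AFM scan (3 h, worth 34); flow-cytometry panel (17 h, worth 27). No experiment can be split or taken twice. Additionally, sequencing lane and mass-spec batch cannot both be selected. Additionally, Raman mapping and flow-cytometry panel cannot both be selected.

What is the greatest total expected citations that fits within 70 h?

Sequencing lane + XRD sweep + crystallography run + SAXS beamtime + AFM scan + flow-cytometry panel uses 68 of the 70 h and totals 238.
The spare 2 h is too small for any remaining experiment, and no feasible exchange beats 238.

238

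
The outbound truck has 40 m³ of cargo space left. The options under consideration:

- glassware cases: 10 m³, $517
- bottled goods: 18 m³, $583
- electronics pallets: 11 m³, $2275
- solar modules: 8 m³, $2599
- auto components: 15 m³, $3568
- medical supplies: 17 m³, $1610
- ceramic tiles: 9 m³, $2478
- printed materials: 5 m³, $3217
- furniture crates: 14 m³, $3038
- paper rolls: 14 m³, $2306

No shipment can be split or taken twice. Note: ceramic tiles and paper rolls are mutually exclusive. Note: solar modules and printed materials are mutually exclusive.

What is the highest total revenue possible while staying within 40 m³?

11538

Best packing: electronics pallets + auto components + ceramic tiles + printed materials — 40 m³, 11538 total.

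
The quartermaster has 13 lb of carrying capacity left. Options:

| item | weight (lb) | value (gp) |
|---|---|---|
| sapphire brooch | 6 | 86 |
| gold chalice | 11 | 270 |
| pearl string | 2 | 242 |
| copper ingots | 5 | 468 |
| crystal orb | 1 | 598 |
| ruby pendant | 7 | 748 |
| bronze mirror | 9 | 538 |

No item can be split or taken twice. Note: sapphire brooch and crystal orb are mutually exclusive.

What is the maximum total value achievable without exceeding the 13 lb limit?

1814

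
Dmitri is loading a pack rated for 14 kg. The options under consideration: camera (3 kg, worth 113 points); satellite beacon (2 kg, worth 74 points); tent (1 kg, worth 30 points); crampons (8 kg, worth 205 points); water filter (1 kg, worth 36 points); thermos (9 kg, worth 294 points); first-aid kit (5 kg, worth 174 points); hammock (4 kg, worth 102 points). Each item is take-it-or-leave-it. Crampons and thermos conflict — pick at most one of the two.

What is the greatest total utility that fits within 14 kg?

481

Ranking by ratio (utility/kg): camera 37.67, satellite beacon 37.00, water filter 36.00, first-aid kit 34.80.
Taking the top-ratio items first gives camera + satellite beacon + tent + water filter + first-aid kit for 427 (12 kg).
The 7 kg tied up in tent and water filter and first-aid kit is better spent on thermos — total rises to 481 (14 kg).
Nothing else feasible within 14 kg beats 481.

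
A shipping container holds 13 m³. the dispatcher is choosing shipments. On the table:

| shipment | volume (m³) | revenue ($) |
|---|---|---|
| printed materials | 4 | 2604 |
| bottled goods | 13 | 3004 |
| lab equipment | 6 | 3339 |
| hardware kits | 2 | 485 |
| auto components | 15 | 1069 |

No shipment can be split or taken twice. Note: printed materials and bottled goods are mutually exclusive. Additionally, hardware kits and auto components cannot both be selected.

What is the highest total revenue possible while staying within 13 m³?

Density check — printed materials 651.00, lab equipment 556.50, hardware kits 242.50, bottled goods 231.08 are the best per m³.
The ratio ordering already packs tightly: printed materials + lab equipment + hardware kits, 12 m³, 6428.
The closest alternative, printed materials + lab equipment, reaches only 5943.

6428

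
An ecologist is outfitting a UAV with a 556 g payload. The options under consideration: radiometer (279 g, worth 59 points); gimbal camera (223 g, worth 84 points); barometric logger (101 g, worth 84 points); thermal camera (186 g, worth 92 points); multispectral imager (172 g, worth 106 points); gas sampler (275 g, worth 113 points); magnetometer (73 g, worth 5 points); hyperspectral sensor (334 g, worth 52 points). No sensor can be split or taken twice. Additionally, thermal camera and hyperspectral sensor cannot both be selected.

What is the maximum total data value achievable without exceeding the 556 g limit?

Density check — barometric logger 0.83, multispectral imager 0.62, thermal camera 0.49, gas sampler 0.41 are the best per g.
A density-first pass picks barometric logger + thermal camera + multispectral imager + magnetometer — 287 at 532 g.
Dropping thermal camera and magnetometer frees 259 g; slotting in gas sampler (275 g) lifts the total to 303 at 548 g.
An exhaustive check of the 256 subsets confirms 303.

303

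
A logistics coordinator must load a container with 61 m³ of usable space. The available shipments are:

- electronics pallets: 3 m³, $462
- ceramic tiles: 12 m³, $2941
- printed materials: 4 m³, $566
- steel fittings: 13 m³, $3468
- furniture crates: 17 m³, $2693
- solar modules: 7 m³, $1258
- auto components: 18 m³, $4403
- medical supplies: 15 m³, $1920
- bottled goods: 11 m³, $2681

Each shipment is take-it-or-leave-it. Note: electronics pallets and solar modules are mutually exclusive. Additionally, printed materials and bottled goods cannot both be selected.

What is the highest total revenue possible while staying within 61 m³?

Density check — steel fittings 266.77, ceramic tiles 245.08, auto components 244.61 are the best per m³.
Best packing: ceramic tiles + steel fittings + solar modules + auto components + bottled goods — 61 m³, 14751 total.
Nothing else feasible within 61 m³ beats 14751.

14751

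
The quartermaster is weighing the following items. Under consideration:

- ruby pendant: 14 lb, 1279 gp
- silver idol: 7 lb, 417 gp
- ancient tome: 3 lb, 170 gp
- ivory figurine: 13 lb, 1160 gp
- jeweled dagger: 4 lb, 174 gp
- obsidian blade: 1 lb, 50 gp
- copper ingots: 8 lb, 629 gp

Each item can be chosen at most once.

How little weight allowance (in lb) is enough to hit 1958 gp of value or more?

Minimise lb subject to total value ≥ 1958.
Taking ruby pendant + obsidian blade + copper ingots gives 1958 (≥ 1958) for 23 lb.
Any bundle with less than 23 lb falls short of 1958.

23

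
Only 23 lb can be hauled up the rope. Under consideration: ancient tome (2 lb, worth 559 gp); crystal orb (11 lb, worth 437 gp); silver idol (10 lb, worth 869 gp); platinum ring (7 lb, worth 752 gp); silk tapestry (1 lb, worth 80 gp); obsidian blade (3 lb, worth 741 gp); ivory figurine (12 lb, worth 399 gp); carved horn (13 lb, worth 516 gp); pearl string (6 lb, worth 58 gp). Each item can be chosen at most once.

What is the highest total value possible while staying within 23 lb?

3001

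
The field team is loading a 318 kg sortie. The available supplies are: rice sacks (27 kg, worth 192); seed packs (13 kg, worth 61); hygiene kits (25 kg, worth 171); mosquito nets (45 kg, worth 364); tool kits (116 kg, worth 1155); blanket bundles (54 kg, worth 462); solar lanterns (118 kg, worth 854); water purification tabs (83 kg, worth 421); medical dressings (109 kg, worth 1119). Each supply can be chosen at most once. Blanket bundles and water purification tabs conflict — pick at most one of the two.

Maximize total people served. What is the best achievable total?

Greedy by ratio would take rice sacks + tool kits + blanket bundles + medical dressings: 306 kg used, total 2928.
Dropping rice sacks frees 27 kg; slotting in seed packs + hygiene kits (38 kg) lifts the total to 2968 at 317 kg.
Runner-up rice sacks + tool kits + blanket bundles + medical dressings tops out at 2928.

2968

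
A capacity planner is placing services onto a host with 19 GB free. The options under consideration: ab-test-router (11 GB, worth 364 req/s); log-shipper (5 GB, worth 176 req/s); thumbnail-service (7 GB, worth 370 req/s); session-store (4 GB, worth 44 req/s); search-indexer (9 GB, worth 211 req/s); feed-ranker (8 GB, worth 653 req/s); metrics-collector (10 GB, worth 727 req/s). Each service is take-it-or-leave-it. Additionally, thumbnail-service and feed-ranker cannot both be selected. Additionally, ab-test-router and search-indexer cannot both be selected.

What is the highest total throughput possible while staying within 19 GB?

1380

Feed-ranker + metrics-collector uses 18 of the 19 GB and totals 1380.
Nothing else feasible within 19 GB beats 1380.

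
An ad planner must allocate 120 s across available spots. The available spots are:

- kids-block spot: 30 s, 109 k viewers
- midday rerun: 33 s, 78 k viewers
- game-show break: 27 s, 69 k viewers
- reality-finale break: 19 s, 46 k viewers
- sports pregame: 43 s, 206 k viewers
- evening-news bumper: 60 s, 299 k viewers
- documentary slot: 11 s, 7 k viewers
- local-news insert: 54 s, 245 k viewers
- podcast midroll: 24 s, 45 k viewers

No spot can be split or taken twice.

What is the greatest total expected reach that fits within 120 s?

544

Ranking by ratio (expected reach/s): evening-news bumper 4.98, sports pregame 4.79, local-news insert 4.54.
The ratio heuristic lands on sports pregame + evening-news bumper + documentary slot (512) but leaves 6 s idle.
Replace sports pregame and documentary slot with local-news insert: the trade gains 32 net, giving 544 at 114 s.
Every other selection either busts 120 s or fails to beat 544.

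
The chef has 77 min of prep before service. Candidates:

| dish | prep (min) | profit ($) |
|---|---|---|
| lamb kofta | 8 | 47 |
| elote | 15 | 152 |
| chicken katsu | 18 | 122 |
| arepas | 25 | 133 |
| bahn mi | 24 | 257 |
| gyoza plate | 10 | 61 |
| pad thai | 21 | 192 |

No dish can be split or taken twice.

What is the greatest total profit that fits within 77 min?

662

Best packing: elote + bahn mi + gyoza plate + pad thai — 70 min, 662 total.
The closest alternative, lamb kofta + elote + bahn mi + pad thai, reaches only 648.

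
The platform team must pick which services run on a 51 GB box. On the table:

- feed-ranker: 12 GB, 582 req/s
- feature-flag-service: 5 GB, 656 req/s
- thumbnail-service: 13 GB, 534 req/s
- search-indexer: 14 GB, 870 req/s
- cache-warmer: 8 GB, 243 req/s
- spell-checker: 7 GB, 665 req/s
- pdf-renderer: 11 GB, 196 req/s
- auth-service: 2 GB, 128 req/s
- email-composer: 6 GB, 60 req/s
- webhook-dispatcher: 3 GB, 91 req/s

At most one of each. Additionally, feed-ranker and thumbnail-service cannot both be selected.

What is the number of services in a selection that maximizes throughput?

Best achievable throughput is 3235.
For example feed-ranker + feature-flag-service + search-indexer + cache-warmer + spell-checker + auth-service + webhook-dispatcher achieves it, using 51 GB.
Any selection reaching 3235 contains exactly 7 services.

7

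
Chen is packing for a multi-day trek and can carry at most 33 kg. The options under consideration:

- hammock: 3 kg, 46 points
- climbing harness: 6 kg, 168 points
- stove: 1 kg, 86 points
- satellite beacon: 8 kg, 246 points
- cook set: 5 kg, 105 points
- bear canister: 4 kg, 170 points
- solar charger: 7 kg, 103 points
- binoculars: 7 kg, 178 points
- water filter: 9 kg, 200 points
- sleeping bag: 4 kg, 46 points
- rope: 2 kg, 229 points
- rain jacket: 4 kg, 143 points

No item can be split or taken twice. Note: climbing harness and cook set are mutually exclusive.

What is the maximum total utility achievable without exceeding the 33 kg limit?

Density check — rope 114.50, stove 86.00, bear canister 42.50 are the best per kg.
The ratio ordering already packs tightly: climbing harness + stove + satellite beacon + bear canister + binoculars + rope + rain jacket, 32 kg, 1220.
That's the maximum — no feasible swap from here does better than 1220.

1220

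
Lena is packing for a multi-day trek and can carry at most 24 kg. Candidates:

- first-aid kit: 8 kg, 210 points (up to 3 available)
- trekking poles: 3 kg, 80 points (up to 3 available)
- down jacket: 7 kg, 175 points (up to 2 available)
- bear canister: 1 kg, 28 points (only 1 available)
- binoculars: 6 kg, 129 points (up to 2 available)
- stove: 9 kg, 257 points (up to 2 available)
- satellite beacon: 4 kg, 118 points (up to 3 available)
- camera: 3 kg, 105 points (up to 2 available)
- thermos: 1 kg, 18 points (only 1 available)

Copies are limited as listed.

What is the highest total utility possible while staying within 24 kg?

731

By utility per kg: camera 35.00, satellite beacon 29.50, stove 28.56, bear canister 28.00 lead.
A density-first pass picks trekking poles + bear canister + 3×satellite beacon + 2×camera + thermos — 690 at 23 kg.
Replace trekking poles and satellite beacon and thermos with stove: the trade gains 41 net, giving 731 at 24 kg.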